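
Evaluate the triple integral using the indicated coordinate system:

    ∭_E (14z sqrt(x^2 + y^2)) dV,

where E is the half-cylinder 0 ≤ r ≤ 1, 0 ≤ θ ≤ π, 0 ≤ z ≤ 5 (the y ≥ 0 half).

In cylindrical coordinates, x = r cos(θ), y = r sin(θ), z = z, and dV = r dr dθ dz.

The integrand becomes 14r z, so

    ∭_E (14z sqrt(x^2 + y^2)) dV = ∫_{0}^{π} ∫_{0}^{1} ∫_{0}^{5} (14r z) · r dz dr dθ.

Inner (z): 175r^2.
Middle (r from 0 to 1): 175/3.
Outer (θ): 175π/3.

Therefore the triple integral equals 175π/3.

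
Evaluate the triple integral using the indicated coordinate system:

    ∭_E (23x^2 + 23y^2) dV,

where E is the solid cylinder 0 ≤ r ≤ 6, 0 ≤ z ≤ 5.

In cylindrical coordinates, x = r cos(θ), y = r sin(θ), z = z, and dV = r dr dθ dz.

The integrand becomes 23r^2, so

    ∭_E (23x^2 + 23y^2) dV = ∫_{0}^{2π} ∫_{0}^{6} ∫_{0}^{5} (23r^2) · r dz dr dθ.

Inner (z): 115r^3.
Middle (r from 0 to 6): 37260.
Outer (θ): 74520π.

Therefore the triple integral equals 74520π.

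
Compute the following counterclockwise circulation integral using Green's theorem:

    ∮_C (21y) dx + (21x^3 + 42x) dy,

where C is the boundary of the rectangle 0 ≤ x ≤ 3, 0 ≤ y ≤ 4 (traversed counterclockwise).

Green's theorem converts the closed line integral into a double integral over the enclosed region D:

    ∮_C P dx + Q dy = ∬_D (∂Q/∂x - ∂P/∂y) dA.

Here P = 21y, Q = 21x^3 + 42x, so

    ∂Q/∂x = 63x^2 + 42,    ∂P/∂y = 21,
    ∂Q/∂x - ∂P/∂y = 63x^2 + 21.

D is the region 0 ≤ x ≤ 3, 0 ≤ y ≤ 4. Evaluating the double integral:

    ∬_D (63x^2 + 21) dA = ∫_0^{3} ∫_0^{4} (63x^2 + 21) dy dx.

Inner (y from 0 to 4): 252x^2 + 84.
Outer (x from 0 to 3): 2520.

Therefore ∮_C P dx + Q dy = 2520.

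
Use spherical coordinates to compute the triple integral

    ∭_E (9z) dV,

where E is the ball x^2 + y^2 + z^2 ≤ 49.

In spherical coordinates, x = ρ sin(φ) cos(θ), y = ρ sin(φ) sin(θ), z = ρ cos(φ), and dV = ρ^2 sin(φ) dρ dφ dθ.

The integrand becomes 9ρ cos(φ), so

    ∭_E (9z) dV = ∫_{0}^{2π} ∫_{0}^{π} ∫_{0}^{7} (9ρ cos(φ)) · ρ^2 sin(φ) dρ dφ dθ.

Inner (ρ): 21609sin(2φ)/8.
Middle (φ): 0.
Outer (θ): 0.

Therefore the triple integral equals 0.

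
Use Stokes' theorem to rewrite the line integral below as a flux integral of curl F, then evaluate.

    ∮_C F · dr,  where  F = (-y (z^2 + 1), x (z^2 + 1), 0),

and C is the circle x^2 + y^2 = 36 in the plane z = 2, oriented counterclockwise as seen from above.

Let S be the flat disk x^2 + y^2 ≤ 36 in the plane z = 2, with upward unit normal n̂ = ẑ. By Stokes' theorem,

    ∮_C F · dr = ∬_S (∇ × F) · n̂ dS = ∬_D (curl F)_z dA,

where D is the disk x^2 + y^2 ≤ 36.

Compute the curl of F = (-y (z^2 + 1), x (z^2 + 1), 0):
    (∇ × F)_x = ∂F_z/∂y - ∂F_y/∂z = -2x z,
    (∇ × F)_y = ∂F_x/∂z - ∂F_z/∂x = -2y z,
    (∇ × F)_z = ∂F_y/∂x - ∂F_x/∂y = 2z^2 + 2.

On z = 2, (curl F)_z = 10.

Convert to polar (x = r cos θ, y = r sin θ, dA = r dr dθ); the integrand becomes 10, so

    ∬_D (curl F)_z dA = ∫_0^{2π} ∫_0^{6} (10) · r dr dθ.

Inner (r from 0 to 6): 180.
Outer (θ from 0 to 2π): 360π.

Therefore ∮_C F · dr = 360π.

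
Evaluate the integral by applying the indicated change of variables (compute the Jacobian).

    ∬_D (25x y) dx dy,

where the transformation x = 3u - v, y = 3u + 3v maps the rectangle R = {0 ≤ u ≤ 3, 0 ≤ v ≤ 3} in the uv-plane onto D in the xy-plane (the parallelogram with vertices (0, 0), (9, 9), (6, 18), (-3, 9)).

Compute the Jacobian determinant of (x, y) with respect to (u, v):

    ∂(x,y)/∂(u,v) = | 3  -1 | = (3)(3) - (-1)(3) = 12.
                   | 3  3 |

Its absolute value is |J| = 12 (the area scaling factor).

Substituting x = 3u - v, y = 3u + 3v into the integrand,

    25x y → 225u^2 + 150u v - 75v^2,

so the integral becomes

    ∬_R (225u^2 + 150u v - 75v^2) · |J| du dv = ∫_0^3 ∫_0^3 (2700u^2 + 1800u v - 900v^2) dv du.

Inner (v): 8100u^2 + 8100u - 8100.
Outer (u): 85050.

Therefore ∬_D (25x y) dx dy = 85050.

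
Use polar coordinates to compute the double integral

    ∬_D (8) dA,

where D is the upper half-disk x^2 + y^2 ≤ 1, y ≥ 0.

The region D is 0 ≤ r ≤ 1, 0 ≤ θ ≤ π in polar coordinates, where x = r cos(θ), y = r sin(θ), and dA = r dr dθ.

Under the substitution, the integrand becomes 8, so

    ∬_D (8) dA = ∫_{0}^{π} ∫_{0}^{1} (8) · r dr dθ.

Inner integral (in r): ∫_{0}^{1} (8) · r dr = 4.

Outer integral (in θ): ∫_{0}^{π} (4) dθ = 4π.

Therefore ∬_D (8) dA = 4π.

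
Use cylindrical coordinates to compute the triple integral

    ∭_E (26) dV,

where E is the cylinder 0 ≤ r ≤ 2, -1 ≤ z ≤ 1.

In cylindrical coordinates, x = r cos(θ), y = r sin(θ), z = z, and dV = r dr dθ dz.

The integrand becomes 26, so

    ∭_E (26) dV = ∫_{0}^{2π} ∫_{0}^{2} ∫_{-1}^{1} (26) · r dz dr dθ.

Inner (z): 52r.
Middle (r from 0 to 2): 104.
Outer (θ): 208π.

Therefore the triple integral equals 208π.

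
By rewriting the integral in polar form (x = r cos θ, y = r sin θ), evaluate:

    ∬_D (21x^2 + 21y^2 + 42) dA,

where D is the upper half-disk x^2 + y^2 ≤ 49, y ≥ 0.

The region D is 0 ≤ r ≤ 7, 0 ≤ θ ≤ π in polar coordinates, where x = r cos(θ), y = r sin(θ), and dA = r dr dθ.

Under the substitution, the integrand becomes 21r^2 + 42, so

    ∬_D (21x^2 + 21y^2 + 42) dA = ∫_{0}^{π} ∫_{0}^{7} (21r^2 + 42) · r dr dθ.

Inner integral (in r): ∫_{0}^{7} (21r^2 + 42) · r dr = 54537/4.

Outer integral (in θ): ∫_{0}^{π} (54537/4) dθ = 54537π/4.

Therefore ∬_D (21x^2 + 21y^2 + 42) dA = 54537π/4.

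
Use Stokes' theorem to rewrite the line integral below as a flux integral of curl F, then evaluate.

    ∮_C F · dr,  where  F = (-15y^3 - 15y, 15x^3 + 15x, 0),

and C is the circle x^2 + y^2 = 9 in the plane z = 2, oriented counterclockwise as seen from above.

Let S be the flat disk x^2 + y^2 ≤ 9 in the plane z = 2, with upward unit normal n̂ = ẑ. By Stokes' theorem,

    ∮_C F · dr = ∬_S (∇ × F) · n̂ dS = ∬_D (curl F)_z dA,

where D is the disk x^2 + y^2 ≤ 9.

Compute the curl of F = (-15y^3 - 15y, 15x^3 + 15x, 0):
    (∇ × F)_x = ∂F_z/∂y - ∂F_y/∂z = 0,
    (∇ × F)_y = ∂F_x/∂z - ∂F_z/∂x = 0,
    (∇ × F)_z = ∂F_y/∂x - ∂F_x/∂y = 45x^2 + 45y^2 + 30.

On z = 2, (curl F)_z = 45x^2 + 45y^2 + 30.

Convert to polar (x = r cos θ, y = r sin θ, dA = r dr dθ); the integrand becomes 45r^2 + 30, so

    ∬_D (curl F)_z dA = ∫_0^{2π} ∫_0^{3} (45r^2 + 30) · r dr dθ.

Inner (r from 0 to 3): 4185/4.
Outer (θ from 0 to 2π): 4185π/2.

Therefore ∮_C F · dr = 4185π/2.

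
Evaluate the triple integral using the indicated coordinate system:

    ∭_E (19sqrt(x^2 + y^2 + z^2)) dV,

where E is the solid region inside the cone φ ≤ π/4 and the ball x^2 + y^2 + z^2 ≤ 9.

In spherical coordinates, x = ρ sin(φ) cos(θ), y = ρ sin(φ) sin(θ), z = ρ cos(φ), and dV = ρ^2 sin(φ) dρ dφ dθ.

The integrand becomes 19ρ, so

    ∭_E (19sqrt(x^2 + y^2 + z^2)) dV = ∫_{0}^{2π} ∫_{0}^{π/4} ∫_{0}^{3} (19ρ) · ρ^2 sin(φ) dρ dφ dθ.

Inner (ρ): 1539sin(φ)/4.
Middle (φ): 1539/4 - 1539sqrt(2)/8.
Outer (θ): 1539π (2 - sqrt(2))/4.

Therefore the triple integral equals 1539π (2 - sqrt(2))/4.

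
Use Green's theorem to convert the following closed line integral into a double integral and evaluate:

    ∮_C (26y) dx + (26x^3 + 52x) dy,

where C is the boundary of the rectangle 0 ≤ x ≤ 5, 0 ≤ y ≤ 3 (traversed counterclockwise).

Green's theorem converts the closed line integral into a double integral over the enclosed region D:

    ∮_C P dx + Q dy = ∬_D (∂Q/∂x - ∂P/∂y) dA.

Here P = 26y, Q = 26x^3 + 52x, so

    ∂Q/∂x = 78x^2 + 52,    ∂P/∂y = 26,
    ∂Q/∂x - ∂P/∂y = 78x^2 + 26.

D is the region 0 ≤ x ≤ 5, 0 ≤ y ≤ 3. Evaluating the double integral:

    ∬_D (78x^2 + 26) dA = ∫_0^{5} ∫_0^{3} (78x^2 + 26) dy dx.

Inner (y from 0 to 3): 234x^2 + 78.
Outer (x from 0 to 5): 10140.

Therefore ∮_C P dx + Q dy = 10140.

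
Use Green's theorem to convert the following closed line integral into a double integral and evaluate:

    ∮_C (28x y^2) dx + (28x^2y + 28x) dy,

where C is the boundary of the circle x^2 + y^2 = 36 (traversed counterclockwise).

Green's theorem converts the closed line integral into a double integral over the enclosed region D:

    ∮_C P dx + Q dy = ∬_D (∂Q/∂x - ∂P/∂y) dA.

Here P = 28x y^2, Q = 28x^2y + 28x, so

    ∂Q/∂x = 56x y + 28,    ∂P/∂y = 56x y,
    ∂Q/∂x - ∂P/∂y = 28.

D is the region x^2 + y^2 ≤ 36. Evaluating the double integral:

In polar coordinates (x = r cos θ, y = r sin θ, dA = r dr dθ) the integrand becomes 28, so

    ∬_D (28) dA = ∫_0^{2π} ∫_0^{6} (28) · r dr dθ.

Inner (r from 0 to 6): 504.
Outer (θ from 0 to 2π): 1008π.

Therefore ∮_C P dx + Q dy = 1008π.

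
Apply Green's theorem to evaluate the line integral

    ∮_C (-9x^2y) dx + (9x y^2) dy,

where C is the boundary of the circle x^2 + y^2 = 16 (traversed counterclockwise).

Green's theorem converts the closed line integral into a double integral over the enclosed region D:

    ∮_C P dx + Q dy = ∬_D (∂Q/∂x - ∂P/∂y) dA.

Here P = -9x^2y, Q = 9x y^2, so

    ∂Q/∂x = 9y^2,    ∂P/∂y = -9x^2,
    ∂Q/∂x - ∂P/∂y = 9x^2 + 9y^2.

D is the region x^2 + y^2 ≤ 16. Evaluating the double integral:

In polar coordinates (x = r cos θ, y = r sin θ, dA = r dr dθ) the integrand becomes 9r^2, so

    ∬_D (9x^2 + 9y^2) dA = ∫_0^{2π} ∫_0^{4} (9r^2) · r dr dθ.

Inner (r from 0 to 4): 576.
Outer (θ from 0 to 2π): 1152π.

Therefore ∮_C P dx + Q dy = 1152π.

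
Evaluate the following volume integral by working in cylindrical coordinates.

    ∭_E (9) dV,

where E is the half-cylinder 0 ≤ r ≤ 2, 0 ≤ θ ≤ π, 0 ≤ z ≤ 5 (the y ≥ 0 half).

In cylindrical coordinates, x = r cos(θ), y = r sin(θ), z = z, and dV = r dr dθ dz.

The integrand becomes 9, so

    ∭_E (9) dV = ∫_{0}^{π} ∫_{0}^{2} ∫_{0}^{5} (9) · r dz dr dθ.

Inner (z): 45r.
Middle (r from 0 to 2): 90.
Outer (θ): 90π.

Therefore the triple integral equals 90π.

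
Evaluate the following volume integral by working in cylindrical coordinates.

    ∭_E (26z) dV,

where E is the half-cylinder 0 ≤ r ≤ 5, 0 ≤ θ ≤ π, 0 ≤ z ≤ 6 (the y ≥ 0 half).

In cylindrical coordinates, x = r cos(θ), y = r sin(θ), z = z, and dV = r dr dθ dz.

The integrand becomes 26z, so

    ∭_E (26z) dV = ∫_{0}^{π} ∫_{0}^{5} ∫_{0}^{6} (26z) · r dz dr dθ.

Inner (z): 468r.
Middle (r from 0 to 5): 5850.
Outer (θ): 5850π.

Therefore the triple integral equals 5850π.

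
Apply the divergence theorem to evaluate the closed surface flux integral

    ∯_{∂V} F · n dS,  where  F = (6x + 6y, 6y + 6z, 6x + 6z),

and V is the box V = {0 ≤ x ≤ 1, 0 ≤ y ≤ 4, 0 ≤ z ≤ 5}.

By the divergence theorem,

    ∯_{∂V} F · n dS = ∭_V (∇ · F) dV.

Compute the divergence:
    ∇ · F = ∂F_x/∂x + ∂F_y/∂y + ∂F_z/∂z = 6 + 6 + 6 = 18.

V is a rectangular box, so dV = dx dy dz with 0 ≤ x ≤ 1, 0 ≤ y ≤ 4, 0 ≤ z ≤ 5.

Integrate (18) over V as an iterated integral:

    ∭_V (∇·F) dV = ∫_0^{1} ∫_0^{4} ∫_0^{5} (18) dz dy dx.

Inner (z from 0 to 5): 90.
Middle (y from 0 to 4): 360.
Outer (x from 0 to 1): 360.

Therefore ∯_{∂V} F · n dS = 360.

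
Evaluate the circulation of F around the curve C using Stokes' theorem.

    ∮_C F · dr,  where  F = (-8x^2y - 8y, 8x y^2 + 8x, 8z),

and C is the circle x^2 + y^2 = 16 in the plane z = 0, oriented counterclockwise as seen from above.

Let S be the flat disk x^2 + y^2 ≤ 16 in the plane z = 0, with upward unit normal n̂ = ẑ. By Stokes' theorem,

    ∮_C F · dr = ∬_S (∇ × F) · n̂ dS = ∬_D (curl F)_z dA,

where D is the disk x^2 + y^2 ≤ 16.

Compute the curl of F = (-8x^2y - 8y, 8x y^2 + 8x, 8z):
    (∇ × F)_x = ∂F_z/∂y - ∂F_y/∂z = 0,
    (∇ × F)_y = ∂F_x/∂z - ∂F_z/∂x = 0,
    (∇ × F)_z = ∂F_y/∂x - ∂F_x/∂y = 8x^2 + 8y^2 + 16.

On z = 0, (curl F)_z = 8x^2 + 8y^2 + 16.

Convert to polar (x = r cos θ, y = r sin θ, dA = r dr dθ); the integrand becomes 8r^2 + 16, so

    ∬_D (curl F)_z dA = ∫_0^{2π} ∫_0^{4} (8r^2 + 16) · r dr dθ.

Inner (r from 0 to 4): 640.
Outer (θ from 0 to 2π): 1280π.

Therefore ∮_C F · dr = 1280π.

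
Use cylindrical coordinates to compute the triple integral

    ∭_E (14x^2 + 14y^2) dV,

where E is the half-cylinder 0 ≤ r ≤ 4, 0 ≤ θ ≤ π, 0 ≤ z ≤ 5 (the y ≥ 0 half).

In cylindrical coordinates, x = r cos(θ), y = r sin(θ), z = z, and dV = r dr dθ dz.

The integrand becomes 14r^2, so

    ∭_E (14x^2 + 14y^2) dV = ∫_{0}^{π} ∫_{0}^{4} ∫_{0}^{5} (14r^2) · r dz dr dθ.

Inner (z): 70r^3.
Middle (r from 0 to 4): 4480.
Outer (θ): 4480π.

Therefore the triple integral equals 4480π.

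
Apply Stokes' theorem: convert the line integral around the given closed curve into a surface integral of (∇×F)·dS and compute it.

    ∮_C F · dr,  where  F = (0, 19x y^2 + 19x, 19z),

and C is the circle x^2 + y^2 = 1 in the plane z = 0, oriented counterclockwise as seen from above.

Let S be the flat disk x^2 + y^2 ≤ 1 in the plane z = 0, with upward unit normal n̂ = ẑ. By Stokes' theorem,

    ∮_C F · dr = ∬_S (∇ × F) · n̂ dS = ∬_D (curl F)_z dA,

where D is the disk x^2 + y^2 ≤ 1.

Compute the curl of F = (0, 19x y^2 + 19x, 19z):
    (∇ × F)_x = ∂F_z/∂y - ∂F_y/∂z = 0,
    (∇ × F)_y = ∂F_x/∂z - ∂F_z/∂x = 0,
    (∇ × F)_z = ∂F_y/∂x - ∂F_x/∂y = 19y^2 + 19.

On z = 0, (curl F)_z = 19y^2 + 19.

Convert to polar (x = r cos θ, y = r sin θ, dA = r dr dθ); the integrand becomes 19r^2sin(θ)^2 + 19, so

    ∬_D (curl F)_z dA = ∫_0^{2π} ∫_0^{1} (19r^2sin(θ)^2 + 19) · r dr dθ.

Inner (r from 0 to 1): 19sin(θ)^2/4 + 19/2.
Outer (θ from 0 to 2π): 95π/4.

Therefore ∮_C F · dr = 95π/4.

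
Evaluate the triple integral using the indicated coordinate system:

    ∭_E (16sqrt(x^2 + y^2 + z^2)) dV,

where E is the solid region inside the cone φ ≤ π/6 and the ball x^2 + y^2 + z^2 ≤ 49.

In spherical coordinates, x = ρ sin(φ) cos(θ), y = ρ sin(φ) sin(θ), z = ρ cos(φ), and dV = ρ^2 sin(φ) dρ dφ dθ.

The integrand becomes 16ρ, so

    ∭_E (16sqrt(x^2 + y^2 + z^2)) dV = ∫_{0}^{2π} ∫_{0}^{π/6} ∫_{0}^{7} (16ρ) · ρ^2 sin(φ) dρ dφ dθ.

Inner (ρ): 9604sin(φ).
Middle (φ): 9604 - 4802sqrt(3).
Outer (θ): 9604π (2 - sqrt(3)).

Therefore the triple integral equals 9604π (2 - sqrt(3)).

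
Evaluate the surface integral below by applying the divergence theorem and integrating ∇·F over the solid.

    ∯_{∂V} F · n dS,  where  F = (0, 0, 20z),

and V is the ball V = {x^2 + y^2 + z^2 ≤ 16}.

By the divergence theorem,

    ∯_{∂V} F · n dS = ∭_V (∇ · F) dV.

Compute the divergence:
    ∇ · F = ∂F_x/∂x + ∂F_y/∂y + ∂F_z/∂z = 0 + 0 + 20 = 20.

In spherical coordinates, x = ρ sin(φ) cos(θ), y = ρ sin(φ) sin(θ), z = ρ cos(φ), dV = ρ^2 sin(φ) dρ dφ dθ, with 0 ≤ ρ ≤ 4, 0 ≤ φ ≤ π, 0 ≤ θ ≤ 2π.

The integrand, after substitution and multiplying by the volume element, becomes (20) · ρ^2 sin(φ), so

    ∭_V (∇·F) dV = ∫_0^{2π} ∫_0^{π} ∫_0^{4} (20) · ρ^2 sin(φ) dρ dφ dθ.

Inner (ρ from 0 to 4): 1280sin(φ)/3.
Middle (φ from 0 to π): 2560/3.
Outer (θ from 0 to 2π): 5120π/3.

Therefore ∯_{∂V} F · n dS = 5120π/3.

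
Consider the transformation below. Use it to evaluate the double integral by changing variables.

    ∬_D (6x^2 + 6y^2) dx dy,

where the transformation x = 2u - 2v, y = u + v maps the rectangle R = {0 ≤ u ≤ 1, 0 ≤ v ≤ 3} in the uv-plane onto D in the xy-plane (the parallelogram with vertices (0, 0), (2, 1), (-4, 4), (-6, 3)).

Compute the Jacobian determinant of (x, y) with respect to (u, v):

    ∂(x,y)/∂(u,v) = | 2  -2 | = (2)(1) - (-2)(1) = 4.
                   | 1  1 |

Its absolute value is |J| = 4 (the area scaling factor).

Substituting x = 2u - 2v, y = u + v into the integrand,

    6x^2 + 6y^2 → 30u^2 - 36u v + 30v^2,

so the integral becomes

    ∬_R (30u^2 - 36u v + 30v^2) · |J| du dv = ∫_0^1 ∫_0^3 (120u^2 - 144u v + 120v^2) dv du.

Inner (v): 360u^2 - 648u + 1080.
Outer (u): 876.

Therefore ∬_D (6x^2 + 6y^2) dx dy = 876.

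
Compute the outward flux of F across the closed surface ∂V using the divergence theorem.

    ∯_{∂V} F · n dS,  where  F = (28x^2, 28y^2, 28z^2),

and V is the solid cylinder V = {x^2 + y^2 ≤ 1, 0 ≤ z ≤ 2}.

By the divergence theorem,

    ∯_{∂V} F · n dS = ∭_V (∇ · F) dV.

Compute the divergence:
    ∇ · F = ∂F_x/∂x + ∂F_y/∂y + ∂F_z/∂z = 56x + 56y + 56z.

In cylindrical coordinates, x = r cos(θ), y = r sin(θ), z = z, dV = r dr dθ dz, with 0 ≤ r ≤ 1, 0 ≤ θ ≤ 2π, 0 ≤ z ≤ 2.

The integrand, after substitution and multiplying by the volume element, becomes (56sqrt(2)r sin(θ + π/4) + 56z) · r, so

    ∭_V (∇·F) dV = ∫_0^{2π} ∫_0^{1} ∫_0^{2} (56sqrt(2)r sin(θ + π/4) + 56z) · r dz dr dθ.

Inner (z from 0 to 2): 112r (sqrt(2)r sin(θ + π/4) + 1).
Middle (r from 0 to 1): 112sqrt(2)sin(θ + π/4)/3 + 56.
Outer (θ from 0 to 2π): 112π.

Therefore ∯_{∂V} F · n dS = 112π.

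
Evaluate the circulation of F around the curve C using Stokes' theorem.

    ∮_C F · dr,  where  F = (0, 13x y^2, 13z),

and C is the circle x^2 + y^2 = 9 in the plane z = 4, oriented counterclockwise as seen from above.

Let S be the flat disk x^2 + y^2 ≤ 9 in the plane z = 4, with upward unit normal n̂ = ẑ. By Stokes' theorem,

    ∮_C F · dr = ∬_S (∇ × F) · n̂ dS = ∬_D (curl F)_z dA,

where D is the disk x^2 + y^2 ≤ 9.

Compute the curl of F = (0, 13x y^2, 13z):
    (∇ × F)_x = ∂F_z/∂y - ∂F_y/∂z = 0,
    (∇ × F)_y = ∂F_x/∂z - ∂F_z/∂x = 0,
    (∇ × F)_z = ∂F_y/∂x - ∂F_x/∂y = 13y^2.

On z = 4, (curl F)_z = 13y^2.

Convert to polar (x = r cos θ, y = r sin θ, dA = r dr dθ); the integrand becomes 13r^2sin(θ)^2, so

    ∬_D (curl F)_z dA = ∫_0^{2π} ∫_0^{3} (13r^2sin(θ)^2) · r dr dθ.

Inner (r from 0 to 3): 1053sin(θ)^2/4.
Outer (θ from 0 to 2π): 1053π/4.

Therefore ∮_C F · dr = 1053π/4.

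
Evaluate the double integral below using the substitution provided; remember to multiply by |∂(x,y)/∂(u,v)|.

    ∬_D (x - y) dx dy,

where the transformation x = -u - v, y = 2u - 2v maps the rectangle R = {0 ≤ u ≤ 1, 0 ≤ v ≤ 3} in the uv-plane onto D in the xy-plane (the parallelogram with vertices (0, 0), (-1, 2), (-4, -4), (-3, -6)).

Compute the Jacobian determinant of (x, y) with respect to (u, v):

    ∂(x,y)/∂(u,v) = | -1  -1 | = (-1)(-2) - (-1)(2) = 4.
                   | 2  -2 |

Its absolute value is |J| = 4 (the area scaling factor).

Substituting x = -u - v, y = 2u - 2v into the integrand,

    x - y → -3u + v,

so the integral becomes

    ∬_R (-3u + v) · |J| du dv = ∫_0^1 ∫_0^3 (-12u + 4v) dv du.

Inner (v): 18 - 36u.
Outer (u): 0.

Therefore ∬_D (x - y) dx dy = 0.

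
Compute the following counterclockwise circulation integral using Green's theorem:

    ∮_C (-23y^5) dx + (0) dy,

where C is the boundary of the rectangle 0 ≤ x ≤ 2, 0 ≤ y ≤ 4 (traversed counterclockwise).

Green's theorem converts the closed line integral into a double integral over the enclosed region D:

    ∮_C P dx + Q dy = ∬_D (∂Q/∂x - ∂P/∂y) dA.

Here P = -23y^5, Q = 0, so

    ∂Q/∂x = 0,    ∂P/∂y = -115y^4,
    ∂Q/∂x - ∂P/∂y = 115y^4.

D is the region 0 ≤ x ≤ 2, 0 ≤ y ≤ 4. Evaluating the double integral:

    ∬_D (115y^4) dA = ∫_0^{2} ∫_0^{4} (115y^4) dy dx.

Inner (y from 0 to 4): 23552.
Outer (x from 0 to 2): 47104.

Therefore ∮_C P dx + Q dy = 47104.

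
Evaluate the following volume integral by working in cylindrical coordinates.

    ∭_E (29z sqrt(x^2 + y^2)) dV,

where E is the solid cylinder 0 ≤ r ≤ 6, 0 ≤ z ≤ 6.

In cylindrical coordinates, x = r cos(θ), y = r sin(θ), z = z, and dV = r dr dθ dz.

The integrand becomes 29r z, so

    ∭_E (29z sqrt(x^2 + y^2)) dV = ∫_{0}^{2π} ∫_{0}^{6} ∫_{0}^{6} (29r z) · r dz dr dθ.

Inner (z): 522r^2.
Middle (r from 0 to 6): 37584.
Outer (θ): 75168π.

Therefore the triple integral equals 75168π.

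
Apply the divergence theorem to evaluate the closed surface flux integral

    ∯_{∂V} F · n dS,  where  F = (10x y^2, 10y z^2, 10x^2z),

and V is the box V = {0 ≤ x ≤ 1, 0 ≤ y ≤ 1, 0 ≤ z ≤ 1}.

By the divergence theorem,

    ∯_{∂V} F · n dS = ∭_V (∇ · F) dV.

Compute the divergence:
    ∇ · F = ∂F_x/∂x + ∂F_y/∂y + ∂F_z/∂z = 10y^2 + 10z^2 + 10x^2 = 10x^2 + 10y^2 + 10z^2.

V is a rectangular box, so dV = dx dy dz with 0 ≤ x ≤ 1, 0 ≤ y ≤ 1, 0 ≤ z ≤ 1.

Integrate (10x^2 + 10y^2 + 10z^2) over V as an iterated integral:

    ∭_V (∇·F) dV = ∫_0^{1} ∫_0^{1} ∫_0^{1} (10x^2 + 10y^2 + 10z^2) dz dy dx.

Inner (z from 0 to 1): 10x^2 + 10y^2 + 10/3.
Middle (y from 0 to 1): 10x^2 + 20/3.
Outer (x from 0 to 1): 10.

Therefore ∯_{∂V} F · n dS = 10.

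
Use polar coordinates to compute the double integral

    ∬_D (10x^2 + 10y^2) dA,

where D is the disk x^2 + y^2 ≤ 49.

The region D is 0 ≤ r ≤ 7, 0 ≤ θ ≤ 2π in polar coordinates, where x = r cos(θ), y = r sin(θ), and dA = r dr dθ.

Under the substitution, the integrand becomes 10r^2, so

    ∬_D (10x^2 + 10y^2) dA = ∫_{0}^{2π} ∫_{0}^{7} (10r^2) · r dr dθ.

Inner integral (in r): ∫_{0}^{7} (10r^2) · r dr = 12005/2.

Outer integral (in θ): ∫_{0}^{2π} (12005/2) dθ = 12005π.

Therefore ∬_D (10x^2 + 10y^2) dA = 12005π.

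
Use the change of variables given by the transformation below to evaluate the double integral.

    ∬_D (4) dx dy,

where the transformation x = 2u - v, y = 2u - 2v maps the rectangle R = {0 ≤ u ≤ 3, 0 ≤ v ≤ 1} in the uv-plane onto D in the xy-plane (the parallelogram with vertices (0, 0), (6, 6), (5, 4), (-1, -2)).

Compute the Jacobian determinant of (x, y) with respect to (u, v):

    ∂(x,y)/∂(u,v) = | 2  -1 | = (2)(-2) - (-1)(2) = -2.
                   | 2  -2 |

Its absolute value is |J| = 2 (the area scaling factor).

Substituting x = 2u - v, y = 2u - 2v into the integrand,

    4 → 4,

so the integral becomes

    ∬_R (4) · |J| du dv = ∫_0^3 ∫_0^1 (8) dv du.

Inner (v): 8.
Outer (u): 24.

Therefore ∬_D (4) dx dy = 24.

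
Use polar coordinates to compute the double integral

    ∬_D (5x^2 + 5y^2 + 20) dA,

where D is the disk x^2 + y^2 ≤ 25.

The region D is 0 ≤ r ≤ 5, 0 ≤ θ ≤ 2π in polar coordinates, where x = r cos(θ), y = r sin(θ), and dA = r dr dθ.

Under the substitution, the integrand becomes 5r^2 + 20, so

    ∬_D (5x^2 + 5y^2 + 20) dA = ∫_{0}^{2π} ∫_{0}^{5} (5r^2 + 20) · r dr dθ.

Inner integral (in r): ∫_{0}^{5} (5r^2 + 20) · r dr = 4125/4.

Outer integral (in θ): ∫_{0}^{2π} (4125/4) dθ = 4125π/2.

Therefore ∬_D (5x^2 + 5y^2 + 20) dA = 4125π/2.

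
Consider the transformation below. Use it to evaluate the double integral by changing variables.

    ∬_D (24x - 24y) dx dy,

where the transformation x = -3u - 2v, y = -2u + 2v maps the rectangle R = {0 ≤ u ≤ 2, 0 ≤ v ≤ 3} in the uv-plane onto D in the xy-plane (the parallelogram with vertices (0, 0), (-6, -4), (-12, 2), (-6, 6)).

Compute the Jacobian determinant of (x, y) with respect to (u, v):

    ∂(x,y)/∂(u,v) = | -3  -2 | = (-3)(2) - (-2)(-2) = -10.
                   | -2  2 |

Its absolute value is |J| = 10 (the area scaling factor).

Substituting x = -3u - 2v, y = -2u + 2v into the integrand,

    24x - 24y → -24u - 96v,

so the integral becomes

    ∬_R (-24u - 96v) · |J| du dv = ∫_0^2 ∫_0^3 (-240u - 960v) dv du.

Inner (v): -720u - 4320.
Outer (u): -10080.

Therefore ∬_D (24x - 24y) dx dy = -10080.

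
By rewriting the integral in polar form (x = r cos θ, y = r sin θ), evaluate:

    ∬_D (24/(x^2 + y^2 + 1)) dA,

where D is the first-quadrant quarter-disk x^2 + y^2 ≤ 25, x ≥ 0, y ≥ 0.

The region D is 0 ≤ r ≤ 5, 0 ≤ θ ≤ π/2 in polar coordinates, where x = r cos(θ), y = r sin(θ), and dA = r dr dθ.

Under the substitution, the integrand becomes 24/(r^2 + 1), so

    ∬_D (24/(x^2 + y^2 + 1)) dA = ∫_{0}^{π/2} ∫_{0}^{5} (24/(r^2 + 1)) · r dr dθ.

Inner integral (in r): ∫_{0}^{5} (24/(r^2 + 1)) · r dr = log(95428956661682176).

Outer integral (in θ): ∫_{0}^{π/2} (log(95428956661682176)) dθ = 6π log(26).

Therefore ∬_D (24/(x^2 + y^2 + 1)) dA = 6π log(26).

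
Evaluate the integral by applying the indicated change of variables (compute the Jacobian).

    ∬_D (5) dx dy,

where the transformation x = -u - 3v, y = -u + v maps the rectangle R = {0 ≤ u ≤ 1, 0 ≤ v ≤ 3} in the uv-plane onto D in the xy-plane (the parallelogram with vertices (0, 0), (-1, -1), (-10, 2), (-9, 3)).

Compute the Jacobian determinant of (x, y) with respect to (u, v):

    ∂(x,y)/∂(u,v) = | -1  -3 | = (-1)(1) - (-3)(-1) = -4.
                   | -1  1 |

Its absolute value is |J| = 4 (the area scaling factor).

Substituting x = -u - 3v, y = -u + v into the integrand,

    5 → 5,

so the integral becomes

    ∬_R (5) · |J| du dv = ∫_0^1 ∫_0^3 (20) dv du.

Inner (v): 60.
Outer (u): 60.

Therefore ∬_D (5) dx dy = 60.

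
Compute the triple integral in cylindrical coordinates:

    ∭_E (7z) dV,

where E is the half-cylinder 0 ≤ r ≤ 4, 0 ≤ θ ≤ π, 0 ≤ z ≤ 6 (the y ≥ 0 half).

In cylindrical coordinates, x = r cos(θ), y = r sin(θ), z = z, and dV = r dr dθ dz.

The integrand becomes 7z, so

    ∭_E (7z) dV = ∫_{0}^{π} ∫_{0}^{4} ∫_{0}^{6} (7z) · r dz dr dθ.

Inner (z): 126r.
Middle (r from 0 to 4): 1008.
Outer (θ): 1008π.

Therefore the triple integral equals 1008π.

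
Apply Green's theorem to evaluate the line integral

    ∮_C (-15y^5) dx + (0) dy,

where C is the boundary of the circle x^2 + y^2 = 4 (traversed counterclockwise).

Green's theorem converts the closed line integral into a double integral over the enclosed region D:

    ∮_C P dx + Q dy = ∬_D (∂Q/∂x - ∂P/∂y) dA.

Here P = -15y^5, Q = 0, so

    ∂Q/∂x = 0,    ∂P/∂y = -75y^4,
    ∂Q/∂x - ∂P/∂y = 75y^4.

D is the region x^2 + y^2 ≤ 4. Evaluating the double integral:

In polar coordinates (x = r cos θ, y = r sin θ, dA = r dr dθ) the integrand becomes 75r^4sin(θ)^4, so

    ∬_D (75y^4) dA = ∫_0^{2π} ∫_0^{2} (75r^4sin(θ)^4) · r dr dθ.

Inner (r from 0 to 2): 800sin(θ)^4.
Outer (θ from 0 to 2π): 600π.

Therefore ∮_C P dx + Q dy = 600π.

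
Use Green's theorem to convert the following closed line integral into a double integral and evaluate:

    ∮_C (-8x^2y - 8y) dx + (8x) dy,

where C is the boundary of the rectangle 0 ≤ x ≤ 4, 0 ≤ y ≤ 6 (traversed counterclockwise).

Green's theorem converts the closed line integral into a double integral over the enclosed region D:

    ∮_C P dx + Q dy = ∬_D (∂Q/∂x - ∂P/∂y) dA.

Here P = -8x^2y - 8y, Q = 8x, so

    ∂Q/∂x = 8,    ∂P/∂y = -8x^2 - 8,
    ∂Q/∂x - ∂P/∂y = 8x^2 + 16.

D is the region 0 ≤ x ≤ 4, 0 ≤ y ≤ 6. Evaluating the double integral:

    ∬_D (8x^2 + 16) dA = ∫_0^{4} ∫_0^{6} (8x^2 + 16) dy dx.

Inner (y from 0 to 6): 48x^2 + 96.
Outer (x from 0 to 4): 1408.

Therefore ∮_C P dx + Q dy = 1408.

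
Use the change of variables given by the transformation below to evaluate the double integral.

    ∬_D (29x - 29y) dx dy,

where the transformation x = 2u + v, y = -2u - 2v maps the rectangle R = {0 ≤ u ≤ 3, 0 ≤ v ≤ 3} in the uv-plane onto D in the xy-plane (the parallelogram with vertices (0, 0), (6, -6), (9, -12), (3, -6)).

Compute the Jacobian determinant of (x, y) with respect to (u, v):

    ∂(x,y)/∂(u,v) = | 2  1 | = (2)(-2) - (1)(-2) = -2.
                   | -2  -2 |

Its absolute value is |J| = 2 (the area scaling factor).

Substituting x = 2u + v, y = -2u - 2v into the integrand,

    29x - 29y → 116u + 87v,

so the integral becomes

    ∬_R (116u + 87v) · |J| du dv = ∫_0^3 ∫_0^3 (232u + 174v) dv du.

Inner (v): 696u + 783.
Outer (u): 5481.

Therefore ∬_D (29x - 29y) dx dy = 5481.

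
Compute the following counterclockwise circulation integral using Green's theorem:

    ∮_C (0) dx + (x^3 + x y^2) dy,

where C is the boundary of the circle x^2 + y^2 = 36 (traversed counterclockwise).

Green's theorem converts the closed line integral into a double integral over the enclosed region D:

    ∮_C P dx + Q dy = ∬_D (∂Q/∂x - ∂P/∂y) dA.

Here P = 0, Q = x^3 + x y^2, so

    ∂Q/∂x = 3x^2 + y^2,    ∂P/∂y = 0,
    ∂Q/∂x - ∂P/∂y = 3x^2 + y^2.

D is the region x^2 + y^2 ≤ 36. Evaluating the double integral:

In polar coordinates (x = r cos θ, y = r sin θ, dA = r dr dθ) the integrand becomes r^2(cos(2θ) + 2), so

    ∬_D (3x^2 + y^2) dA = ∫_0^{2π} ∫_0^{6} (r^2(cos(2θ) + 2)) · r dr dθ.

Inner (r from 0 to 6): 324cos(2θ) + 648.
Outer (θ from 0 to 2π): 1296π.

Therefore ∮_C P dx + Q dy = 1296π.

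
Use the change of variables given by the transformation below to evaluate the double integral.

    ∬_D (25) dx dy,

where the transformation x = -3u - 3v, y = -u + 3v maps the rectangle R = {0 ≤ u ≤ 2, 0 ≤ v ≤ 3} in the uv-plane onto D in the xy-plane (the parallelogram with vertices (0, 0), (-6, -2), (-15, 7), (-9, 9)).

Compute the Jacobian determinant of (x, y) with respect to (u, v):

    ∂(x,y)/∂(u,v) = | -3  -3 | = (-3)(3) - (-3)(-1) = -12.
                   | -1  3 |

Its absolute value is |J| = 12 (the area scaling factor).

Substituting x = -3u - 3v, y = -u + 3v into the integrand,

    25 → 25,

so the integral becomes

    ∬_R (25) · |J| du dv = ∫_0^2 ∫_0^3 (300) dv du.

Inner (v): 900.
Outer (u): 1800.

Therefore ∬_D (25) dx dy = 1800.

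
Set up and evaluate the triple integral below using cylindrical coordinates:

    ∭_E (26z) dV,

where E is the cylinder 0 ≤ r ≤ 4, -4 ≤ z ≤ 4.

In cylindrical coordinates, x = r cos(θ), y = r sin(θ), z = z, and dV = r dr dθ dz.

The integrand becomes 26z, so

    ∭_E (26z) dV = ∫_{0}^{2π} ∫_{0}^{4} ∫_{-4}^{4} (26z) · r dz dr dθ.

Inner (z): 0.
Middle (r from 0 to 4): 0.
Outer (θ): 0.

Therefore the triple integral equals 0.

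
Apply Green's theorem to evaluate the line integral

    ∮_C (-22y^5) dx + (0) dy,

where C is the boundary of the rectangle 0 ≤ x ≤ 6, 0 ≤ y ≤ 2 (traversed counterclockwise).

Green's theorem converts the closed line integral into a double integral over the enclosed region D:

    ∮_C P dx + Q dy = ∬_D (∂Q/∂x - ∂P/∂y) dA.

Here P = -22y^5, Q = 0, so

    ∂Q/∂x = 0,    ∂P/∂y = -110y^4,
    ∂Q/∂x - ∂P/∂y = 110y^4.

D is the region 0 ≤ x ≤ 6, 0 ≤ y ≤ 2. Evaluating the double integral:

    ∬_D (110y^4) dA = ∫_0^{6} ∫_0^{2} (110y^4) dy dx.

Inner (y from 0 to 2): 704.
Outer (x from 0 to 6): 4224.

Therefore ∮_C P dx + Q dy = 4224.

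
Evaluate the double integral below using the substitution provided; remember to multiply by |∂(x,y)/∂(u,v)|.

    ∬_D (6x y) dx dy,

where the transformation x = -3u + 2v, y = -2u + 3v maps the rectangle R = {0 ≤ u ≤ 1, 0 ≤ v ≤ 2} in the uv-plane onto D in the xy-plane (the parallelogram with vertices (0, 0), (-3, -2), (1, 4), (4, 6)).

Compute the Jacobian determinant of (x, y) with respect to (u, v):

    ∂(x,y)/∂(u,v) = | -3  2 | = (-3)(3) - (2)(-2) = -5.
                   | -2  3 |

Its absolute value is |J| = 5 (the area scaling factor).

Substituting x = -3u + 2v, y = -2u + 3v into the integrand,

    6x y → 36u^2 - 78u v + 36v^2,

so the integral becomes

    ∬_R (36u^2 - 78u v + 36v^2) · |J| du dv = ∫_0^1 ∫_0^2 (180u^2 - 390u v + 180v^2) dv du.

Inner (v): 360u^2 - 780u + 480.
Outer (u): 210.

Therefore ∬_D (6x y) dx dy = 210.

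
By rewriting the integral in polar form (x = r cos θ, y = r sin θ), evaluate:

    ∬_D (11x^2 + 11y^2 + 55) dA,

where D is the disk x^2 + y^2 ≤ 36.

The region D is 0 ≤ r ≤ 6, 0 ≤ θ ≤ 2π in polar coordinates, where x = r cos(θ), y = r sin(θ), and dA = r dr dθ.

Under the substitution, the integrand becomes 11r^2 + 55, so

    ∬_D (11x^2 + 11y^2 + 55) dA = ∫_{0}^{2π} ∫_{0}^{6} (11r^2 + 55) · r dr dθ.

Inner integral (in r): ∫_{0}^{6} (11r^2 + 55) · r dr = 4554.

Outer integral (in θ): ∫_{0}^{2π} (4554) dθ = 9108π.

Therefore ∬_D (11x^2 + 11y^2 + 55) dA = 9108π.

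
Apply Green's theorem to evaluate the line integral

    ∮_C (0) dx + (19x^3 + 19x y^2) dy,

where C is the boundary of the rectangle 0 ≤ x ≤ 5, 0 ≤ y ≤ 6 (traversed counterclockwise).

Green's theorem converts the closed line integral into a double integral over the enclosed region D:

    ∮_C P dx + Q dy = ∬_D (∂Q/∂x - ∂P/∂y) dA.

Here P = 0, Q = 19x^3 + 19x y^2, so

    ∂Q/∂x = 57x^2 + 19y^2,    ∂P/∂y = 0,
    ∂Q/∂x - ∂P/∂y = 57x^2 + 19y^2.

D is the region 0 ≤ x ≤ 5, 0 ≤ y ≤ 6. Evaluating the double integral:

    ∬_D (57x^2 + 19y^2) dA = ∫_0^{5} ∫_0^{6} (57x^2 + 19y^2) dy dx.

Inner (y from 0 to 6): 342x^2 + 1368.
Outer (x from 0 to 5): 21090.

Therefore ∮_C P dx + Q dy = 21090.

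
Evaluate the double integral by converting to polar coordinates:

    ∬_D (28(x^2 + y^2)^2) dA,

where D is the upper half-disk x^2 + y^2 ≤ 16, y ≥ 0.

The region D is 0 ≤ r ≤ 4, 0 ≤ θ ≤ π in polar coordinates, where x = r cos(θ), y = r sin(θ), and dA = r dr dθ.

Under the substitution, the integrand becomes 28r^4, so

    ∬_D (28(x^2 + y^2)^2) dA = ∫_{0}^{π} ∫_{0}^{4} (28r^4) · r dr dθ.

Inner integral (in r): ∫_{0}^{4} (28r^4) · r dr = 57344/3.

Outer integral (in θ): ∫_{0}^{π} (57344/3) dθ = 57344π/3.

Therefore ∬_D (28(x^2 + y^2)^2) dA = 57344π/3.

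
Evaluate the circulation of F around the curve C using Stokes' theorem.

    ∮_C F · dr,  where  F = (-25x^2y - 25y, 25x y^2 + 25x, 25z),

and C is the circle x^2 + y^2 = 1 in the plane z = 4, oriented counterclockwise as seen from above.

Let S be the flat disk x^2 + y^2 ≤ 1 in the plane z = 4, with upward unit normal n̂ = ẑ. By Stokes' theorem,

    ∮_C F · dr = ∬_S (∇ × F) · n̂ dS = ∬_D (curl F)_z dA,

where D is the disk x^2 + y^2 ≤ 1.

Compute the curl of F = (-25x^2y - 25y, 25x y^2 + 25x, 25z):
    (∇ × F)_x = ∂F_z/∂y - ∂F_y/∂z = 0,
    (∇ × F)_y = ∂F_x/∂z - ∂F_z/∂x = 0,
    (∇ × F)_z = ∂F_y/∂x - ∂F_x/∂y = 25x^2 + 25y^2 + 50.

On z = 4, (curl F)_z = 25x^2 + 25y^2 + 50.

Convert to polar (x = r cos θ, y = r sin θ, dA = r dr dθ); the integrand becomes 25r^2 + 50, so

    ∬_D (curl F)_z dA = ∫_0^{2π} ∫_0^{1} (25r^2 + 50) · r dr dθ.

Inner (r from 0 to 1): 125/4.
Outer (θ from 0 to 2π): 125π/2.

Therefore ∮_C F · dr = 125π/2.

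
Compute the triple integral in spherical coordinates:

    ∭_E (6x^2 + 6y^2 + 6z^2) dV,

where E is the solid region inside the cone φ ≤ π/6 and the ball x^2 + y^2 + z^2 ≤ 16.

In spherical coordinates, x = ρ sin(φ) cos(θ), y = ρ sin(φ) sin(θ), z = ρ cos(φ), and dV = ρ^2 sin(φ) dρ dφ dθ.

The integrand becomes 6ρ^2, so

    ∭_E (6x^2 + 6y^2 + 6z^2) dV = ∫_{0}^{2π} ∫_{0}^{π/6} ∫_{0}^{4} (6ρ^2) · ρ^2 sin(φ) dρ dφ dθ.

Inner (ρ): 6144sin(φ)/5.
Middle (φ): 6144/5 - 3072sqrt(3)/5.
Outer (θ): 6144π (2 - sqrt(3))/5.

Therefore the triple integral equals 6144π (2 - sqrt(3))/5.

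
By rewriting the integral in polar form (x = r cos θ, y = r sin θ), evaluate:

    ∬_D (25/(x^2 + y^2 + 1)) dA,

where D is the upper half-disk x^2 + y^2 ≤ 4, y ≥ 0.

The region D is 0 ≤ r ≤ 2, 0 ≤ θ ≤ π in polar coordinates, where x = r cos(θ), y = r sin(θ), and dA = r dr dθ.

Under the substitution, the integrand becomes 25/(r^2 + 1), so

    ∬_D (25/(x^2 + y^2 + 1)) dA = ∫_{0}^{π} ∫_{0}^{2} (25/(r^2 + 1)) · r dr dθ.

Inner integral (in r): ∫_{0}^{2} (25/(r^2 + 1)) · r dr = 25log(5)/2.

Outer integral (in θ): ∫_{0}^{π} (25log(5)/2) dθ = 25π log(5)/2.

Therefore ∬_D (25/(x^2 + y^2 + 1)) dA = 25π log(5)/2.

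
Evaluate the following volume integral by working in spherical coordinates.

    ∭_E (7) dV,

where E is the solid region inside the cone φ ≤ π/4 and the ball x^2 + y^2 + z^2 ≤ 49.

In spherical coordinates, x = ρ sin(φ) cos(θ), y = ρ sin(φ) sin(θ), z = ρ cos(φ), and dV = ρ^2 sin(φ) dρ dφ dθ.

The integrand becomes 7, so

    ∭_E (7) dV = ∫_{0}^{2π} ∫_{0}^{π/4} ∫_{0}^{7} (7) · ρ^2 sin(φ) dρ dφ dθ.

Inner (ρ): 2401sin(φ)/3.
Middle (φ): 2401/3 - 2401sqrt(2)/6.
Outer (θ): 2401π (2 - sqrt(2))/3.

Therefore the triple integral equals 2401π (2 - sqrt(2))/3.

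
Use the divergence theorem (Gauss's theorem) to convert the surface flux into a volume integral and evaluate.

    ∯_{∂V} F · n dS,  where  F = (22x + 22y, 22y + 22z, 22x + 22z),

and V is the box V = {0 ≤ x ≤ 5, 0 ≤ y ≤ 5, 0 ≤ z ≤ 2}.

By the divergence theorem,

    ∯_{∂V} F · n dS = ∭_V (∇ · F) dV.

Compute the divergence:
    ∇ · F = ∂F_x/∂x + ∂F_y/∂y + ∂F_z/∂z = 22 + 22 + 22 = 66.

V is a rectangular box, so dV = dx dy dz with 0 ≤ x ≤ 5, 0 ≤ y ≤ 5, 0 ≤ z ≤ 2.

Integrate (66) over V as an iterated integral:

    ∭_V (∇·F) dV = ∫_0^{5} ∫_0^{5} ∫_0^{2} (66) dz dy dx.

Inner (z from 0 to 2): 132.
Middle (y from 0 to 5): 660.
Outer (x from 0 to 5): 3300.

Therefore ∯_{∂V} F · n dS = 3300.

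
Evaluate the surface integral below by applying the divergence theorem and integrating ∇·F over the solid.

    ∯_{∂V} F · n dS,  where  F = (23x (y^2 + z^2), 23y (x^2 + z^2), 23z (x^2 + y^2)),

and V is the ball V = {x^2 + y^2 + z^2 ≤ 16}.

By the divergence theorem,

    ∯_{∂V} F · n dS = ∭_V (∇ · F) dV.

Compute the divergence:
    ∇ · F = ∂F_x/∂x + ∂F_y/∂y + ∂F_z/∂z = 23y^2 + 23z^2 + 23x^2 + 23z^2 + 23x^2 + 23y^2 = 46x^2 + 46y^2 + 46z^2.

In spherical coordinates, x = ρ sin(φ) cos(θ), y = ρ sin(φ) sin(θ), z = ρ cos(φ), dV = ρ^2 sin(φ) dρ dφ dθ, with 0 ≤ ρ ≤ 4, 0 ≤ φ ≤ π, 0 ≤ θ ≤ 2π.

The integrand, after substitution and multiplying by the volume element, becomes (46ρ^2) · ρ^2 sin(φ), so

    ∭_V (∇·F) dV = ∫_0^{2π} ∫_0^{π} ∫_0^{4} (46ρ^2) · ρ^2 sin(φ) dρ dφ dθ.

Inner (ρ from 0 to 4): 47104sin(φ)/5.
Middle (φ from 0 to π): 94208/5.
Outer (θ from 0 to 2π): 188416π/5.

Therefore ∯_{∂V} F · n dS = 188416π/5.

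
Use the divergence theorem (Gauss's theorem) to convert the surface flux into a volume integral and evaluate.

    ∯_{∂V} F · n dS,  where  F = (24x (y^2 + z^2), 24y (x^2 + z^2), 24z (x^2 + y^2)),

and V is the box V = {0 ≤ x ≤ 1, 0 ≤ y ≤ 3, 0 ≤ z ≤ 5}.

By the divergence theorem,

    ∯_{∂V} F · n dS = ∭_V (∇ · F) dV.

Compute the divergence:
    ∇ · F = ∂F_x/∂x + ∂F_y/∂y + ∂F_z/∂z = 24y^2 + 24z^2 + 24x^2 + 24z^2 + 24x^2 + 24y^2 = 48x^2 + 48y^2 + 48z^2.

V is a rectangular box, so dV = dx dy dz with 0 ≤ x ≤ 1, 0 ≤ y ≤ 3, 0 ≤ z ≤ 5.

Integrate (48x^2 + 48y^2 + 48z^2) over V as an iterated integral:

    ∭_V (∇·F) dV = ∫_0^{1} ∫_0^{3} ∫_0^{5} (48x^2 + 48y^2 + 48z^2) dz dy dx.

Inner (z from 0 to 5): 240x^2 + 240y^2 + 2000.
Middle (y from 0 to 3): 720x^2 + 8160.
Outer (x from 0 to 1): 8400.

Therefore ∯_{∂V} F · n dS = 8400.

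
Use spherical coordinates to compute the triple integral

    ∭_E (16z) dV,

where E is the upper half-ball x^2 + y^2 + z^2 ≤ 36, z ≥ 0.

In spherical coordinates, x = ρ sin(φ) cos(θ), y = ρ sin(φ) sin(θ), z = ρ cos(φ), and dV = ρ^2 sin(φ) dρ dφ dθ.

The integrand becomes 16ρ cos(φ), so

    ∭_E (16z) dV = ∫_{0}^{2π} ∫_{0}^{π/2} ∫_{0}^{6} (16ρ cos(φ)) · ρ^2 sin(φ) dρ dφ dθ.

Inner (ρ): 2592sin(2φ).
Middle (φ): 2592.
Outer (θ): 5184π.

Therefore the triple integral equals 5184π.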